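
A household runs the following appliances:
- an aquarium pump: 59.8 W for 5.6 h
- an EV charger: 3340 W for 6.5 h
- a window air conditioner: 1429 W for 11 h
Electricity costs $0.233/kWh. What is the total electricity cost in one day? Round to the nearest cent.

$8.80

aquarium pump: 59.8 W × 5.6 h = 335 Wh = 0.3349 kWh
EV charger: 3340 W × 6.5 h = 21,710 Wh = 21.71 kWh
window air conditioner: 1429 W × 11 h = 15,719 Wh = 15.72 kWh
Total energy = 0.3349 + 21.71 + 15.72 = 37.76 kWh
Cost = 37.76 kWh × $0.233 = $8.80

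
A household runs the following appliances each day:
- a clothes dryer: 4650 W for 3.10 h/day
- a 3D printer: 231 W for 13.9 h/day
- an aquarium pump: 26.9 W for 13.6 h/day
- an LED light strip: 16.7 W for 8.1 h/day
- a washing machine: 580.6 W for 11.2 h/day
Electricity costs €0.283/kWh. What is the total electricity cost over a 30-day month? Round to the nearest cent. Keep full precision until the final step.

€209.11

clothes dryer: 4650 W × 3.10 h × 30 d = 432,450 Wh = 432.4 kWh
3D printer: 231 W × 13.9 h × 30 d = 96,327 Wh = 96.33 kWh
aquarium pump: 26.9 W × 13.6 h × 30 d = 10,975 Wh = 10.98 kWh
LED light strip: 16.7 W × 8.1 h × 30 d = 4,058 Wh = 4.058 kWh
washing machine: 580.6 W × 11.2 h × 30 d = 195,082 Wh = 195.1 kWh
Total energy = 432.4 + 96.33 + 10.98 + 4.058 + 195.1 = 738.9 kWh
Cost = 738.9 kWh × €0.283 = €209.11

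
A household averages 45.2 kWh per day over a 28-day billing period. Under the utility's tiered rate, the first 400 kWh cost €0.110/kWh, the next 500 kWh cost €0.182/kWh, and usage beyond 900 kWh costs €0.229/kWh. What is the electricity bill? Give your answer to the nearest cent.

€218.72

Usage = 45.2 kWh/day × 28 days = 1265.6 kWh
First 400 kWh × €0.110 = €44.00
Next 500 kWh × €0.182 = €91.00
Remaining 365.6 kWh × €0.229 = €83.72
Total = €218.72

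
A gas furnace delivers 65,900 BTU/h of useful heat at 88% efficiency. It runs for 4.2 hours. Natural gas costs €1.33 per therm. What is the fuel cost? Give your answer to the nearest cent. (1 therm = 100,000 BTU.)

Heat delivered = 65,900 BTU/h × 4.2 h = 276,780 BTU
Gas input = 276,780 / 0.88 = 314,523 BTU
= 314,523 / 100,000 = 3.145 therm
Cost = 3.145 × €1.33/therm = €4.18

€4.18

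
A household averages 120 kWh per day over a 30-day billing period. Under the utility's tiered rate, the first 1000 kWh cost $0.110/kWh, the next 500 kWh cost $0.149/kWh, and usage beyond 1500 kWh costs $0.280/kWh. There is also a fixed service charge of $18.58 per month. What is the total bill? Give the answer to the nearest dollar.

$791

Usage = 120 kWh/day × 30 days = 3600 kWh
First 1000 kWh × $0.110 = $110.00
Next 500 kWh × $0.149 = $74.50
Remaining 2100 kWh × $0.280 = $588.00
Energy charge = $772.50; + service $18.58 = $791.08 ≈ $791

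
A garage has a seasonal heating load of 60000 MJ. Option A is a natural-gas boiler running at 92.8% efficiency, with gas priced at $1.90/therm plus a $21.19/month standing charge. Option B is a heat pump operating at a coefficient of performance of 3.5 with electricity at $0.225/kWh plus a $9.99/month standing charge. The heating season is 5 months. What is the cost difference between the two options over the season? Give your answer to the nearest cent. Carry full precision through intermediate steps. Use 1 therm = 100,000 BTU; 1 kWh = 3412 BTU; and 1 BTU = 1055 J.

$148.88

Heat load = 60000 MJ = 60,000,000,000 J / 1055 = 56,872,038 BTU
Gas: input = 56,872,038 / 0.928 = 61,284,524 BTU = 612.8 therm → 612.8 × $1.90 = $1,164.41; + 5 × $21.19 standing = $1,270.36
Heat pump: 56,872,038 BTU / 3412 = 16,670 kWh heat; / 3.5 = 4,762 kWh in → × $0.225 = $1,071.53; + 5 × $9.99 standing = $1,121.48
Difference = |$1,270.36 − $1,121.48| = $148.88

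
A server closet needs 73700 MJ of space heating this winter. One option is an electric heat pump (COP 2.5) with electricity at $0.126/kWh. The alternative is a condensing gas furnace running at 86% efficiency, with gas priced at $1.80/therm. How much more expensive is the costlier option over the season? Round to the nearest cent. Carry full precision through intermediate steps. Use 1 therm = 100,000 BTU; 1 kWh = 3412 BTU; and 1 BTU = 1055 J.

Heat load = 73700 MJ = 73,700,000,000 J / 1055 = 69,857,820 BTU
Gas: input = 69,857,820 / 0.86 = 81,230,023 BTU = 812.3 therm → 812.3 × $1.80 = $1,462.14
Heat pump: 69,857,820 BTU / 3412 = 20,470 kWh heat; / 2.5 = 8,190 kWh in → × $0.126 = $1,031.90
Difference = |$1,462.14 − $1,031.90| = $430.24

$430.24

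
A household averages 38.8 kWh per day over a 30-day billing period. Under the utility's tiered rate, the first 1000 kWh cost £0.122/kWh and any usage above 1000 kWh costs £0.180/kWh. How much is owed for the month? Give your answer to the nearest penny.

Usage = 38.8 kWh/day × 30 days = 1164 kWh
First 1000 kWh × £0.122 = £122.00
Remaining 164 kWh × £0.180 = £29.52
Total = £151.52

£151.52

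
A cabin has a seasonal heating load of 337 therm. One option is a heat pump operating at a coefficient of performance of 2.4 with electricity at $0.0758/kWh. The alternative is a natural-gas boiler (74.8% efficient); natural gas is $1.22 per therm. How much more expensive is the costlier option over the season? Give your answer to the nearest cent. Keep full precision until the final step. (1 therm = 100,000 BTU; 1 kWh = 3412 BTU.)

$237.71

Heat load = 337 therm × 100,000 = 33,700,000 BTU
Gas: input = 33,700,000 / 0.748 = 45,053,476 BTU = 450.5 therm → 450.5 × $1.22 = $549.65
Heat pump: 33,700,000 BTU / 3412 = 9,877 kWh heat; / 2.4 = 4,115 kWh in → × $0.0758 = $311.95
Difference = |$549.65 − $311.95| = $237.71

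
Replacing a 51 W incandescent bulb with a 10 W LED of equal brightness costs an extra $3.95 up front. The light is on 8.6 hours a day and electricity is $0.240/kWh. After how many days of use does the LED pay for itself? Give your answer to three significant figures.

Power saved = 51 − 10 = 41 W
Daily energy saved = 41 W × 8.6 h = 352.6 Wh = 0.3526 kWh
Daily savings = 0.3526 × $0.240 = $0.0846
Payback = $3.95 / $0.0846 per day = 46.68 days

46.7 days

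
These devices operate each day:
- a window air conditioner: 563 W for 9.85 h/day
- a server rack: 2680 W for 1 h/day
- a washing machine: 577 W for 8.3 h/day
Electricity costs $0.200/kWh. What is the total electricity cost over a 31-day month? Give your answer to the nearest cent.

window air conditioner: 563 W × 9.85 h × 31 d = 171,912 Wh = 171.9 kWh
server rack: 2680 W × 1 h × 31 d = 83,080 Wh = 83.08 kWh
washing machine: 577 W × 8.3 h × 31 d = 148,462 Wh = 148.5 kWh
Total energy = 171.9 + 83.08 + 148.5 = 403.5 kWh
Cost = 403.5 kWh × $0.200 = $80.69

$80.69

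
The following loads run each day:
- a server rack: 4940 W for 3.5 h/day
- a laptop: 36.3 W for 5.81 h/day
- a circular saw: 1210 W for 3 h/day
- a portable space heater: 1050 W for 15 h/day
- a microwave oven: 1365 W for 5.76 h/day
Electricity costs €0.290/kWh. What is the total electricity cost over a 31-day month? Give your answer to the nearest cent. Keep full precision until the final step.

€402.24

server rack: 4940 W × 3.5 h × 31 d = 535,990 Wh = 536 kWh
laptop: 36.3 W × 5.81 h × 31 d = 6,538 Wh = 6.538 kWh
circular saw: 1210 W × 3 h × 31 d = 112,530 Wh = 112.5 kWh
portable space heater: 1050 W × 15 h × 31 d = 488,250 Wh = 488.2 kWh
microwave oven: 1365 W × 5.76 h × 31 d = 243,734 Wh = 243.7 kWh
Total energy = 536 + 6.538 + 112.5 + 488.2 + 243.7 = 1,387 kWh
Cost = 1,387 kWh × €0.290 = €402.24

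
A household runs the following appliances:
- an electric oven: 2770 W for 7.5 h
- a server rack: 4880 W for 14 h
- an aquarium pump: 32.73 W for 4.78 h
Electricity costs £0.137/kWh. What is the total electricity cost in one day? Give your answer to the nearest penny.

£12.23

electric oven: 2770 W × 7.5 h = 20,775 Wh = 20.77 kWh
server rack: 4880 W × 14 h = 68,320 Wh = 68.32 kWh
aquarium pump: 32.73 W × 4.78 h = 156 Wh = 0.1564 kWh
Total energy = 20.77 + 68.32 + 0.1564 = 89.25 kWh
Cost = 89.25 kWh × £0.137 = £12.23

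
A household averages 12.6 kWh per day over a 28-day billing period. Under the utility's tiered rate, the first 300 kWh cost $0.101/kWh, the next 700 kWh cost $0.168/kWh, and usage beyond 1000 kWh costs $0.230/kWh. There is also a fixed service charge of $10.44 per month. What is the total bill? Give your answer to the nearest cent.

$49.61

Usage = 12.6 kWh/day × 28 days = 352.8 kWh
First 300 kWh × $0.101 = $30.30
Next 52.8 kWh × $0.168 = $8.87
Remaining tier: 0 kWh (not reached)
Energy charge = $39.17; + service $10.44 = $49.61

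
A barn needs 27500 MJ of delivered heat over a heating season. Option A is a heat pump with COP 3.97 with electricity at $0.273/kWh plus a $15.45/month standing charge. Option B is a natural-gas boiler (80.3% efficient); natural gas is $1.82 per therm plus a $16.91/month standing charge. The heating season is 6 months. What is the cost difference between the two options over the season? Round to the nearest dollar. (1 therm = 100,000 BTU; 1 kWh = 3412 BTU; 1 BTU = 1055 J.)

$74

Heat load = 27500 MJ = 27,500,000,000 J / 1055 = 26,066,351 BTU
Gas: input = 26,066,351 / 0.803 = 32,461,209 BTU = 324.6 therm → 324.6 × $1.82 = $590.79; + 6 × $16.91 standing = $692.25
Heat pump: 26,066,351 BTU / 3412 = 7,640 kWh heat; / 3.97 = 1,924 kWh in → × $0.273 = $525.34; + 6 × $15.45 standing = $618.04
Difference = |$692.25 − $618.04| = $74.21 ≈ $74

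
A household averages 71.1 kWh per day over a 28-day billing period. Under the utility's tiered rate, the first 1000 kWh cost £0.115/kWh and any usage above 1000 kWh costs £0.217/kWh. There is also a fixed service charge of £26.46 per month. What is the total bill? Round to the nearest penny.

Usage = 71.1 kWh/day × 28 days = 1990.8 kWh
First 1000 kWh × £0.115 = £115.00
Remaining 990.8 kWh × £0.217 = £215.00
Energy charge = £330.00; + service £26.46 = £356.46

£356.46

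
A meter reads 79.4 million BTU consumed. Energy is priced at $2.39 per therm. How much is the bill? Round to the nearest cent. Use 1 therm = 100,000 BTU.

$1897.66

79.4 million BTU × (10 therm/million BTU) = 794 therm
Cost = 794 therm × $2.39/therm = $1,897.66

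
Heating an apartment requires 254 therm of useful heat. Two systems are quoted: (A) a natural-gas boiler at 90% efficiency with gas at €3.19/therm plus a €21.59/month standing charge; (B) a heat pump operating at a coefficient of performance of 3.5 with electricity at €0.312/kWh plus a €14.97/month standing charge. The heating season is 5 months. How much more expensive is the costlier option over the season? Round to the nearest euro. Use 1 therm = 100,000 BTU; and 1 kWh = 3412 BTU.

€270

Heat load = 254 therm × 100,000 = 25,400,000 BTU
Gas: input = 25,400,000 / 0.90 = 28,222,222 BTU = 282.2 therm → 282.2 × €3.19 = €900.29; + 5 × €21.59 standing = €1,008.24
Heat pump: 25,400,000 BTU / 3412 = 7,444 kWh heat; / 3.5 = 2,127 kWh in → × €0.312 = €663.61; + 5 × €14.97 standing = €738.46
Difference = |€1,008.24 − €738.46| = €269.78 ≈ €270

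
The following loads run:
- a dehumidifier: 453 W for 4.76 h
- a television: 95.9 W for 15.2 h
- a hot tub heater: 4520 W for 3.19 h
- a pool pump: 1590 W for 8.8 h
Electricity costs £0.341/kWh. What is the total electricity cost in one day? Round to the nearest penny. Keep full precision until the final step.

dehumidifier: 453 W × 4.76 h = 2,156 Wh = 2.156 kWh
television: 95.9 W × 15.2 h = 1,458 Wh = 1.458 kWh
hot tub heater: 4520 W × 3.19 h = 14,419 Wh = 14.42 kWh
pool pump: 1590 W × 8.8 h = 13,992 Wh = 13.99 kWh
Total energy = 2.156 + 1.458 + 14.42 + 13.99 = 32.02 kWh
Cost = 32.02 kWh × £0.341 = £10.92

£10.92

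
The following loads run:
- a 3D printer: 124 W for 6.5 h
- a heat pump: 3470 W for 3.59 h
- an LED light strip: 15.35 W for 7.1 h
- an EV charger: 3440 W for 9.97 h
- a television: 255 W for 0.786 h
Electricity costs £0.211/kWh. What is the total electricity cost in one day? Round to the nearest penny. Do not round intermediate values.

£10.10

3D printer: 124 W × 6.5 h = 806 Wh = 0.806 kWh
heat pump: 3470 W × 3.59 h = 12,457 Wh = 12.46 kWh
LED light strip: 15.35 W × 7.1 h = 109 Wh = 0.109 kWh
EV charger: 3440 W × 9.97 h = 34,297 Wh = 34.3 kWh
television: 255 W × 0.786 h = 200 Wh = 0.2004 kWh
Total energy = 0.806 + 12.46 + 0.109 + 34.3 + 0.2004 = 47.87 kWh
Cost = 47.87 kWh × £0.211 = £10.10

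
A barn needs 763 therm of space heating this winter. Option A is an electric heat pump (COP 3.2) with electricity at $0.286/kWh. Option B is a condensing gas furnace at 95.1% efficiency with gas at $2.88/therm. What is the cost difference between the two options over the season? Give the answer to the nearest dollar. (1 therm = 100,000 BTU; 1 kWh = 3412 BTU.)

$312

Heat load = 763 therm × 100,000 = 76,300,000 BTU
Gas: input = 76,300,000 / 0.951 = 80,231,335 BTU = 802.3 therm → 802.3 × $2.88 = $2,310.66
Heat pump: 76,300,000 BTU / 3412 = 22,360 kWh heat; / 3.2 = 6,988 kWh in → × $0.286 = $1,998.63
Difference = |$2,310.66 − $1,998.63| = $312.04 ≈ $312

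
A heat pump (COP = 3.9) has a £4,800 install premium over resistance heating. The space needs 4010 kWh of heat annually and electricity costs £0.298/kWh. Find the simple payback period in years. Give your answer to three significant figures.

5.40 years

Resistance: 4010 kWh × £0.298 = £1,194.98/yr
Heat pump: 4010 / 3.9 = 1028 kWh in → × £0.298 = £306.41/yr
Annual savings = £888.57
Payback = £4,800 / £888.57 = 5.4 years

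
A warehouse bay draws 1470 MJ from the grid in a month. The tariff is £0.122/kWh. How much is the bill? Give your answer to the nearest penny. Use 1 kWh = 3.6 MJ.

1470 MJ × (0.27778 kWh/MJ) = 408.3 kWh
Cost = 408.3 kWh × £0.122/kWh = £49.82

£49.82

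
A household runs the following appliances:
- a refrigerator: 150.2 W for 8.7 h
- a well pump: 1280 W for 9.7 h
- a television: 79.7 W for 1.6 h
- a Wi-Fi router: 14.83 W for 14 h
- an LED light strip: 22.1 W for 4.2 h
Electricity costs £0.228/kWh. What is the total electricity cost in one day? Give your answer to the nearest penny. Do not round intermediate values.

£3.23

refrigerator: 150.2 W × 8.7 h = 1,307 Wh = 1.307 kWh
well pump: 1280 W × 9.7 h = 12,416 Wh = 12.42 kWh
television: 79.7 W × 1.6 h = 128 Wh = 0.1275 kWh
Wi-Fi router: 14.83 W × 14 h = 208 Wh = 0.2076 kWh
LED light strip: 22.1 W × 4.2 h = 93 Wh = 0.09282 kWh
Total energy = 1.307 + 12.42 + 0.1275 + 0.2076 + 0.09282 = 14.15 kWh
Cost = 14.15 kWh × £0.228 = £3.23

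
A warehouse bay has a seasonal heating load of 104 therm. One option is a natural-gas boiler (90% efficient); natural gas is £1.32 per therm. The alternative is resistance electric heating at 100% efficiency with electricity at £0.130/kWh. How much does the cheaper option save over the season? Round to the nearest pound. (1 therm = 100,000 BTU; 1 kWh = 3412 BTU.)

Heat load = 104 therm × 100,000 = 10,400,000 BTU
Gas: input = 10,400,000 / 0.90 = 11,555,556 BTU = 115.6 therm → 115.6 × £1.32 = £152.53
Electric: 10,400,000 BTU / 3412 = 3,048 kWh → × £0.130 = £396.25
Difference = |£152.53 − £396.25| = £243.72 ≈ £244

£244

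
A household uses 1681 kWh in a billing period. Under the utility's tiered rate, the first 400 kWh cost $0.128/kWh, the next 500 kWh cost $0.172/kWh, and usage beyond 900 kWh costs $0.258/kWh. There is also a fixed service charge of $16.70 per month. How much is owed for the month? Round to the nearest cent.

$355.40

First 400 kWh × $0.128 = $51.20
Next 500 kWh × $0.172 = $86.00
Remaining 781 kWh × $0.258 = $201.50
Energy charge = $338.70; + service $16.70 = $355.40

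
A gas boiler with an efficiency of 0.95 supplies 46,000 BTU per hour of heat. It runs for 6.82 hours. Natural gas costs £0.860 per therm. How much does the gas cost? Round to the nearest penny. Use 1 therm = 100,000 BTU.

£2.84

Heat delivered = 46,000 BTU/h × 6.82 h = 313,720 BTU
Gas input = 313,720 / 0.95 = 330,232 BTU
= 330,232 / 100,000 = 3.302 therm
Cost = 3.302 × £0.860/therm = £2.84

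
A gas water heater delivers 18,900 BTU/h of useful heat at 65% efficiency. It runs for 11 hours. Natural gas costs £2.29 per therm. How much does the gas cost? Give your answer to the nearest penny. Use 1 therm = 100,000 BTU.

Heat delivered = 18,900 BTU/h × 11 h = 207,900 BTU
Gas input = 207,900 / 0.65 = 319,846 BTU
= 319,846 / 100,000 = 3.198 therm
Cost = 3.198 × £2.29/therm = £7.32

£7.32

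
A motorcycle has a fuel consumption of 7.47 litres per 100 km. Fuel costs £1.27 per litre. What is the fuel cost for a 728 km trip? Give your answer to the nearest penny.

Fuel = 7.47 L/100 km × 728 km / 100 = 54.38 L
Cost = 54.38 L × £1.27/L = £69.06

£69.06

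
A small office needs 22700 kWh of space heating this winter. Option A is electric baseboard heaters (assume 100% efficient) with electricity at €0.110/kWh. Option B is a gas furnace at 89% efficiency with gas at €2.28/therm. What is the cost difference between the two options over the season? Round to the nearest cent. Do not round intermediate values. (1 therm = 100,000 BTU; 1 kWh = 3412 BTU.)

Heat load = 22700 kWh × 3412 = 77,452,400 BTU
Gas: input = 77,452,400 / 0.89 = 87,025,169 BTU = 870.3 therm → 870.3 × €2.28 = €1,984.17
Electric: 77,452,400 BTU / 3412 = 22,700 kWh → × €0.110 = €2,497.00
Difference = |€1,984.17 − €2,497.00| = €512.83

€512.83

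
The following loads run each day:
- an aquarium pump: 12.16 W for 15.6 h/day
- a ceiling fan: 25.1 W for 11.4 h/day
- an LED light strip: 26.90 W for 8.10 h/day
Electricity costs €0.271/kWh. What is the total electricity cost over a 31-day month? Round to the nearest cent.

€5.83

aquarium pump: 12.16 W × 15.6 h × 31 d = 5,881 Wh = 5.881 kWh
ceiling fan: 25.1 W × 11.4 h × 31 d = 8,870 Wh = 8.87 kWh
LED light strip: 26.90 W × 8.10 h × 31 d = 6,755 Wh = 6.755 kWh
Total energy = 5.881 + 8.87 + 6.755 = 21.51 kWh
Cost = 21.51 kWh × €0.271 = €5.83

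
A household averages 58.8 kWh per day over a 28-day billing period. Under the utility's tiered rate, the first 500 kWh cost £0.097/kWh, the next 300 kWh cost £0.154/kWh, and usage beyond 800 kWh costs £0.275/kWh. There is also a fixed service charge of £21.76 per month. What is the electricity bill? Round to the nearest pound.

£349

Usage = 58.8 kWh/day × 28 days = 1646.4 kWh
First 500 kWh × £0.097 = £48.50
Next 300 kWh × £0.154 = £46.20
Remaining 846.4 kWh × £0.275 = £232.76
Energy charge = £327.46; + service £21.76 = £349.22 ≈ £349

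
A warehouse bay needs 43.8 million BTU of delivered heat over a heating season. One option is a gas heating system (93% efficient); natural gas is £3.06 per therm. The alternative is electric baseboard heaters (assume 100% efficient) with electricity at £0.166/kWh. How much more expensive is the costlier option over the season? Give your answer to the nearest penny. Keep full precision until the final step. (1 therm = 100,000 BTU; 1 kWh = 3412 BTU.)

£689.79

Heat load = 43.8 × 10⁶ BTU = 43,800,000 BTU
Gas: input = 43,800,000 / 0.93 = 47,096,774 BTU = 471 therm → 471 × £3.06 = £1,441.16
Electric: 43,800,000 BTU / 3412 = 12,840 kWh → × £0.166 = £2,130.95
Difference = |£1,441.16 − £2,130.95| = £689.79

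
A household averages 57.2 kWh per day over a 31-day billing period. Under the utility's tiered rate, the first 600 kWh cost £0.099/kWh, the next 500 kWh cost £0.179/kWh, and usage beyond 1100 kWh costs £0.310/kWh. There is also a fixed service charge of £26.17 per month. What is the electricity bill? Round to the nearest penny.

£383.76

Usage = 57.2 kWh/day × 31 days = 1773.2 kWh
First 600 kWh × £0.099 = £59.40
Next 500 kWh × £0.179 = £89.50
Remaining 673.2 kWh × £0.310 = £208.69
Energy charge = £357.59; + service £26.17 = £383.76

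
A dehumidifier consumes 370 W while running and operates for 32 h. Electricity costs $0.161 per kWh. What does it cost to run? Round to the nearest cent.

Energy = 370 W × 32 h = 11,840 Wh = 11.84 kWh
Cost = 11.84 kWh × $0.161/kWh = $1.91

$1.91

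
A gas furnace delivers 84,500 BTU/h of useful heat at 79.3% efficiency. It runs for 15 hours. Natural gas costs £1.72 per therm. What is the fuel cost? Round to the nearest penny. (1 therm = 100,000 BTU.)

£27.49

Heat delivered = 84,500 BTU/h × 15 h = 1,267,500 BTU
Gas input = 1,267,500 / 0.793 = 1,598,361 BTU
= 1,598,361 / 100,000 = 15.98 therm
Cost = 15.98 × £1.72/therm = £27.49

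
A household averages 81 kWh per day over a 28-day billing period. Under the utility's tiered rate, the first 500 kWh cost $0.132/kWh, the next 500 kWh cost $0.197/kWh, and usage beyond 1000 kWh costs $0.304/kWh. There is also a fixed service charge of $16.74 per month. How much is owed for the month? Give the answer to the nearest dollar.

$567

Usage = 81 kWh/day × 28 days = 2268 kWh
First 500 kWh × $0.132 = $66.00
Next 500 kWh × $0.197 = $98.50
Remaining 1268 kWh × $0.304 = $385.47
Energy charge = $549.97; + service $16.74 = $566.71 ≈ $567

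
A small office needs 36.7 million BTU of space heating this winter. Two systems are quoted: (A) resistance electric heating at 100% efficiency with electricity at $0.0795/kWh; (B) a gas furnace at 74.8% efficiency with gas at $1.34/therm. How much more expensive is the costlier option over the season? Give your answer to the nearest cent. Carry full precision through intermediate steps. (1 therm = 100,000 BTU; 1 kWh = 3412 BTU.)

Heat load = 36.7 × 10⁶ BTU = 36,700,000 BTU
Gas: input = 36,700,000 / 0.748 = 49,064,171 BTU = 490.6 therm → 490.6 × $1.34 = $657.46
Electric: 36,700,000 BTU / 3412 = 10,760 kWh → × $0.0795 = $855.11
Difference = |$657.46 − $855.11| = $197.65

$197.65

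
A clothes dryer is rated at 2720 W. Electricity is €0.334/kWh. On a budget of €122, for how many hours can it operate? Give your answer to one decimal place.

Energy budget = €122 / €0.334 per kWh = 365.3 kWh = 365,269 Wh
Runtime = 365,269 Wh / 2720 W = 134.3 h

134.3 h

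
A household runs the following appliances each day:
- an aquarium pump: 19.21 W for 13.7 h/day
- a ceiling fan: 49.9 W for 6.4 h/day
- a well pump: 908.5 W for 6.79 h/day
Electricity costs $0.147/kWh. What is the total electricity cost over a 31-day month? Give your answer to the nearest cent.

$30.77

aquarium pump: 19.21 W × 13.7 h × 31 d = 8,158 Wh = 8.158 kWh
ceiling fan: 49.9 W × 6.4 h × 31 d = 9,900 Wh = 9.9 kWh
well pump: 908.5 W × 6.79 h × 31 d = 191,230 Wh = 191.2 kWh
Total energy = 8.158 + 9.9 + 191.2 = 209.3 kWh
Cost = 209.3 kWh × $0.147 = $30.77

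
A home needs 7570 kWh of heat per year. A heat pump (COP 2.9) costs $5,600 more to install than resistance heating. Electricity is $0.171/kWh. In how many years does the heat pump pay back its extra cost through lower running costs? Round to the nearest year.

Resistance: 7570 kWh × $0.171 = $1,294.47/yr
Heat pump: 7570 / 2.9 = 2610 kWh in → × $0.171 = $446.37/yr
Annual savings = $848.10
Payback = $5,600 / $848.10 = 6.6 years

7 years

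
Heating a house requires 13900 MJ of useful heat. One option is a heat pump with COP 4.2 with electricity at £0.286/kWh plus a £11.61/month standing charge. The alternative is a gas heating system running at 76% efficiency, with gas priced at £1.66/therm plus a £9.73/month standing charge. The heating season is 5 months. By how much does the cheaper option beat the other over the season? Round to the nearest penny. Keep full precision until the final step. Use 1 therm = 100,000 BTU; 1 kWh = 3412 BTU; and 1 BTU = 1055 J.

Heat load = 13900 MJ = 13,900,000,000 J / 1055 = 13,175,355 BTU
Gas: input = 13,175,355 / 0.76 = 17,335,994 BTU = 173.4 therm → 173.4 × £1.66 = £287.78; + 5 × £9.73 standing = £336.43
Heat pump: 13,175,355 BTU / 3412 = 3,861 kWh heat; / 4.2 = 919.4 kWh in → × £0.286 = £262.95; + 5 × £11.61 standing = £321.00
Difference = |£336.43 − £321.00| = £15.43

£15.43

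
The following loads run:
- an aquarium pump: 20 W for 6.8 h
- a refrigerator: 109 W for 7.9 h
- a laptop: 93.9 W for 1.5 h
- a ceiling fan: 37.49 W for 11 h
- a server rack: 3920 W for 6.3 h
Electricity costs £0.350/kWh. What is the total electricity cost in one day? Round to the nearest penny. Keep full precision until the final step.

aquarium pump: 20 W × 6.8 h = 136 Wh = 0.136 kWh
refrigerator: 109 W × 7.9 h = 861 Wh = 0.8611 kWh
laptop: 93.9 W × 1.5 h = 141 Wh = 0.1409 kWh
ceiling fan: 37.49 W × 11 h = 412 Wh = 0.4124 kWh
server rack: 3920 W × 6.3 h = 24,696 Wh = 24.7 kWh
Total energy = 0.136 + 0.8611 + 0.1409 + 0.4124 + 24.7 = 26.25 kWh
Cost = 26.25 kWh × £0.350 = £9.19

£9.19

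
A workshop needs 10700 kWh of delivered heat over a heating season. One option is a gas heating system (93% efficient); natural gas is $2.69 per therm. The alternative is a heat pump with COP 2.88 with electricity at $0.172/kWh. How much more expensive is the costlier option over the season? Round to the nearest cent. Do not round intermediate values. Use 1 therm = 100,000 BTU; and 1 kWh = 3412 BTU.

$416.97

Heat load = 10700 kWh × 3412 = 36,508,400 BTU
Gas: input = 36,508,400 / 0.93 = 39,256,344 BTU = 392.6 therm → 392.6 × $2.69 = $1,056.00
Heat pump: 36,508,400 BTU / 3412 = 10,700 kWh heat; / 2.88 = 3,715 kWh in → × $0.172 = $639.03
Difference = |$1,056.00 − $639.03| = $416.97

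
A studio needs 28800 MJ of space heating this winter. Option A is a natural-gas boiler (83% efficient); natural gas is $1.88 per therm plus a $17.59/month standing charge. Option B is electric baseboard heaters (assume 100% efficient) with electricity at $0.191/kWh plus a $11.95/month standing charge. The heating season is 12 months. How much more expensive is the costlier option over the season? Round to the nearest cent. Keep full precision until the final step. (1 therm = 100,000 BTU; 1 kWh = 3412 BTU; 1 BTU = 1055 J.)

$842.14

Heat load = 28800 MJ = 28,800,000,000 J / 1055 = 27,298,578 BTU
Gas: input = 27,298,578 / 0.83 = 32,889,853 BTU = 328.9 therm → 328.9 × $1.88 = $618.33; + 12 × $17.59 standing = $829.41
Electric: 27,298,578 BTU / 3412 = 8,001 kWh → × $0.191 = $1,528.14; + 12 × $11.95 standing = $1,671.54
Difference = |$829.41 − $1,671.54| = $842.14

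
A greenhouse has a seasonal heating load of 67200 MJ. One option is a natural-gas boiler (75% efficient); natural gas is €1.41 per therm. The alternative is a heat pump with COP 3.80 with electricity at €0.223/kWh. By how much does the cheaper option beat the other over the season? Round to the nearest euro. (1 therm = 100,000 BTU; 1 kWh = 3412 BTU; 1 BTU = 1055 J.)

Heat load = 67200 MJ = 67,200,000,000 J / 1055 = 63,696,682 BTU
Gas: input = 63,696,682 / 0.75 = 84,928,910 BTU = 849.3 therm → 849.3 × €1.41 = €1,197.50
Heat pump: 63,696,682 BTU / 3412 = 18,670 kWh heat; / 3.80 = 4,913 kWh in → × €0.223 = €1,095.54
Difference = |€1,197.50 − €1,095.54| = €101.96 ≈ €102

€102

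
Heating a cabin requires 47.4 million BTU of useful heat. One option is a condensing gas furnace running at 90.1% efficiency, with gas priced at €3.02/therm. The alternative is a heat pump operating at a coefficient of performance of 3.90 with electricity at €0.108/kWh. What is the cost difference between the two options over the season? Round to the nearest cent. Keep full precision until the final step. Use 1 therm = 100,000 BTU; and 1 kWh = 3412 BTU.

€1204.06

Heat load = 47.4 × 10⁶ BTU = 47,400,000 BTU
Gas: input = 47,400,000 / 0.901 = 52,608,213 BTU = 526.1 therm → 526.1 × €3.02 = €1,588.77
Heat pump: 47,400,000 BTU / 3412 = 13,890 kWh heat; / 3.90 = 3,562 kWh in → × €0.108 = €384.71
Difference = |€1,588.77 − €384.71| = €1,204.06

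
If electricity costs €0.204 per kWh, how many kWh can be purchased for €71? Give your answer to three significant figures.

€71 / €0.204 per kWh = 348 kWh

348 kWh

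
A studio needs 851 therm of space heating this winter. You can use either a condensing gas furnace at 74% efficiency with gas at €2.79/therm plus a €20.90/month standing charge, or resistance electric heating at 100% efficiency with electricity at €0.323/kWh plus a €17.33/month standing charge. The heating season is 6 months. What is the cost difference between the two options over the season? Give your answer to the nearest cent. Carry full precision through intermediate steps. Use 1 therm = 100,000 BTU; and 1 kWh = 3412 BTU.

Heat load = 851 therm × 100,000 = 85,100,000 BTU
Gas: input = 85,100,000 / 0.74 = 115,000,000 BTU = 1,150 therm → 1,150 × €2.79 = €3,208.50; + 6 × €20.90 standing = €3,333.90
Electric: 85,100,000 BTU / 3412 = 24,940 kWh → × €0.323 = €8,056.07; + 6 × €17.33 standing = €8,160.05
Difference = |€3,333.90 − €8,160.05| = €4,826.15

€4826.15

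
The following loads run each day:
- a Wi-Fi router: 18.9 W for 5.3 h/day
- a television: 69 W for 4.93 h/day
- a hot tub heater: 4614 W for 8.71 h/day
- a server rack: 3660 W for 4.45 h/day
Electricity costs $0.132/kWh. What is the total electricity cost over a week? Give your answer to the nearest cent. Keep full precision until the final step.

$52.59

Wi-Fi router: 18.9 W × 5.3 h × 7 d = 701 Wh = 0.7012 kWh
television: 69 W × 4.93 h × 7 d = 2,381 Wh = 2.381 kWh
hot tub heater: 4614 W × 8.71 h × 7 d = 281,316 Wh = 281.3 kWh
server rack: 3660 W × 4.45 h × 7 d = 114,009 Wh = 114 kWh
Total energy = 0.7012 + 2.381 + 281.3 + 114 = 398.4 kWh
Cost = 398.4 kWh × $0.132 = $52.59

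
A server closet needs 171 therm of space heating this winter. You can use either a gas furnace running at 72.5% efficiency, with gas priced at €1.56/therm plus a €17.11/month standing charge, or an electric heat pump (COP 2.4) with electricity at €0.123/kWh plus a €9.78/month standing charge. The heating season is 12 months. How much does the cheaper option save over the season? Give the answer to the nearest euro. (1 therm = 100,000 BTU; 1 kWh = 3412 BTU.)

€199

Heat load = 171 therm × 100,000 = 17,100,000 BTU
Gas: input = 17,100,000 / 0.725 = 23,586,207 BTU = 235.9 therm → 235.9 × €1.56 = €367.94; + 12 × €17.11 standing = €573.26
Heat pump: 17,100,000 BTU / 3412 = 5,012 kWh heat; / 2.4 = 2,088 kWh in → × €0.123 = €256.85; + 12 × €9.78 standing = €374.21
Difference = |€573.26 − €374.21| = €199.05 ≈ €199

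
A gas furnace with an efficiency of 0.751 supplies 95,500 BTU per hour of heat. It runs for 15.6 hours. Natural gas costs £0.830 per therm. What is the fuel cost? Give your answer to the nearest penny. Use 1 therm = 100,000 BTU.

Heat delivered = 95,500 BTU/h × 15.6 h = 1,489,800 BTU
Gas input = 1,489,800 / 0.751 = 1,983,755 BTU
= 1,983,755 / 100,000 = 19.84 therm
Cost = 19.84 × £0.830/therm = £16.47

£16.47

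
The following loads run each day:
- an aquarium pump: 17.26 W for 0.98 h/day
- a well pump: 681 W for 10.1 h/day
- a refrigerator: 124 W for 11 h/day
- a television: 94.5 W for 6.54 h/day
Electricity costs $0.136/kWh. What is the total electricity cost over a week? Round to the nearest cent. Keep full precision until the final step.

aquarium pump: 17.26 W × 0.98 h × 7 d = 118 Wh = 0.1184 kWh
well pump: 681 W × 10.1 h × 7 d = 48,147 Wh = 48.15 kWh
refrigerator: 124 W × 11 h × 7 d = 9,548 Wh = 9.548 kWh
television: 94.5 W × 6.54 h × 7 d = 4,326 Wh = 4.326 kWh
Total energy = 0.1184 + 48.15 + 9.548 + 4.326 = 62.14 kWh
Cost = 62.14 kWh × $0.136 = $8.45

$8.45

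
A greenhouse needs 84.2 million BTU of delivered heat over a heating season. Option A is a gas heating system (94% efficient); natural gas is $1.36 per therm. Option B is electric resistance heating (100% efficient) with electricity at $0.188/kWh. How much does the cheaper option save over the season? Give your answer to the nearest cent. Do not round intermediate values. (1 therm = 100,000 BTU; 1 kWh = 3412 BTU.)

$3421.18

Heat load = 84.2 × 10⁶ BTU = 84,200,000 BTU
Gas: input = 84,200,000 / 0.94 = 89,574,468 BTU = 895.7 therm → 895.7 × $1.36 = $1,218.21
Electric: 84,200,000 BTU / 3412 = 24,680 kWh → × $0.188 = $4,639.39
Difference = |$1,218.21 − $4,639.39| = $3,421.18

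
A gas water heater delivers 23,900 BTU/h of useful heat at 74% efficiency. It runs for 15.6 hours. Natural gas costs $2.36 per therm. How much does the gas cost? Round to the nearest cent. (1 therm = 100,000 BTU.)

Heat delivered = 23,900 BTU/h × 15.6 h = 372,840 BTU
Gas input = 372,840 / 0.74 = 503,838 BTU
= 503,838 / 100,000 = 5.038 therm
Cost = 5.038 × $2.36/therm = $11.89

$11.89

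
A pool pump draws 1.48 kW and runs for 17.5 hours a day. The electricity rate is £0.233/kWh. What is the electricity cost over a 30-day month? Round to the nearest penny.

£181.04

Energy = 1480 W × 17.5 h/day × 30 days = 777,000 Wh = 777 kWh
Cost = 777 kWh × £0.233/kWh = £181.04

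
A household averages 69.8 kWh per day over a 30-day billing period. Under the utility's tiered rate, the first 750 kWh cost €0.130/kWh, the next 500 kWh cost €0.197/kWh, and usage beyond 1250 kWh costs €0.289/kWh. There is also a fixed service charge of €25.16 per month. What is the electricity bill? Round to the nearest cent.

Usage = 69.8 kWh/day × 30 days = 2094 kWh
First 750 kWh × €0.130 = €97.50
Next 500 kWh × €0.197 = €98.50
Remaining 844 kWh × €0.289 = €243.92
Energy charge = €439.92; + service €25.16 = €465.08

€465.08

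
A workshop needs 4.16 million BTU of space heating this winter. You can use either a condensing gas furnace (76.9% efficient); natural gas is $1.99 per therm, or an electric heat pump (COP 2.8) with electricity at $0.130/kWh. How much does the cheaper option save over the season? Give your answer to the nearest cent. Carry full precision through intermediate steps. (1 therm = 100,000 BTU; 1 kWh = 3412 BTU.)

Heat load = 4.16 × 10⁶ BTU = 4,160,000 BTU
Gas: input = 4,160,000 / 0.769 = 5,409,623 BTU = 54.1 therm → 54.1 × $1.99 = $107.65
Heat pump: 4,160,000 BTU / 3412 = 1,219 kWh heat; / 2.8 = 435.4 kWh in → × $0.130 = $56.61
Difference = |$107.65 − $56.61| = $51.04

$51.04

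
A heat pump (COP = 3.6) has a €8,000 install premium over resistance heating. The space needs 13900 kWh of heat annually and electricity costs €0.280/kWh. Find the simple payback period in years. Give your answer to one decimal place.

2.8 years

Resistance: 13900 kWh × €0.280 = €3,892.00/yr
Heat pump: 13900 / 3.6 = 3861 kWh in → × €0.280 = €1,081.11/yr
Annual savings = €2,810.89
Payback = €8,000 / €2,810.89 = 2.85 years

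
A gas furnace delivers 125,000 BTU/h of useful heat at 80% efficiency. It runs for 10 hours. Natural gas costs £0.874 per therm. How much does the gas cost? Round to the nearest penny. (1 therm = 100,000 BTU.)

£13.66

Heat delivered = 125,000 BTU/h × 10 h = 1,250,000 BTU
Gas input = 1,250,000 / 0.80 = 1,562,500 BTU
= 1,562,500 / 100,000 = 15.62 therm
Cost = 15.62 × £0.874/therm = £13.66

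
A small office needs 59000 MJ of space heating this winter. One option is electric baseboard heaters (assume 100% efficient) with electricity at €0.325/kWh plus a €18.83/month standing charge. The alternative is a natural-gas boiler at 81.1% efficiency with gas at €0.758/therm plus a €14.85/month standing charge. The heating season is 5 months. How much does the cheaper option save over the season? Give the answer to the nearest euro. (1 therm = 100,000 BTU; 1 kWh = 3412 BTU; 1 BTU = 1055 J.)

Heat load = 59000 MJ = 59,000,000,000 J / 1055 = 55,924,171 BTU
Gas: input = 55,924,171 / 0.811 = 68,957,054 BTU = 689.6 therm → 689.6 × €0.758 = €522.69; + 5 × €14.85 standing = €596.94
Electric: 55,924,171 BTU / 3412 = 16,390 kWh → × €0.325 = €5,326.89; + 5 × €18.83 standing = €5,421.04
Difference = |€596.94 − €5,421.04| = €4,824.10 ≈ €4824

€4824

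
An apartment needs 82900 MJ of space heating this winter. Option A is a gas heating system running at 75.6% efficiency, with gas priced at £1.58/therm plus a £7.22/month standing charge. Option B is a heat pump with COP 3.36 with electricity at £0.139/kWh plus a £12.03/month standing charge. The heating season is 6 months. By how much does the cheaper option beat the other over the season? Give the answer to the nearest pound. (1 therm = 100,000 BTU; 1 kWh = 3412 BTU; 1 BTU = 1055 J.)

£661

Heat load = 82900 MJ = 82,900,000,000 J / 1055 = 78,578,199 BTU
Gas: input = 78,578,199 / 0.756 = 103,939,417 BTU = 1,039 therm → 1,039 × £1.58 = £1,642.24; + 6 × £7.22 standing = £1,685.56
Heat pump: 78,578,199 BTU / 3412 = 23,030 kWh heat; / 3.36 = 6,854 kWh in → × £0.139 = £952.73; + 6 × £12.03 standing = £1,024.91
Difference = |£1,685.56 − £1,024.91| = £660.66 ≈ £661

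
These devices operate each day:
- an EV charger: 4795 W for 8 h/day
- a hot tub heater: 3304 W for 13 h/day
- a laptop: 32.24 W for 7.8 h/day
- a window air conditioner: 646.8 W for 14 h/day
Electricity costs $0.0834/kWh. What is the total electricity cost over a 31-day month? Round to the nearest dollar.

EV charger: 4795 W × 8 h × 31 d = 1,189,160 Wh = 1,189 kWh
hot tub heater: 3304 W × 13 h × 31 d = 1,331,512 Wh = 1,332 kWh
laptop: 32.24 W × 7.8 h × 31 d = 7,796 Wh = 7.796 kWh
window air conditioner: 646.8 W × 14 h × 31 d = 280,711 Wh = 280.7 kWh
Total energy = 1,189 + 1,332 + 7.796 + 280.7 = 2,809 kWh
Cost = 2,809 kWh × $0.0834 = $234.29 ≈ $234

$234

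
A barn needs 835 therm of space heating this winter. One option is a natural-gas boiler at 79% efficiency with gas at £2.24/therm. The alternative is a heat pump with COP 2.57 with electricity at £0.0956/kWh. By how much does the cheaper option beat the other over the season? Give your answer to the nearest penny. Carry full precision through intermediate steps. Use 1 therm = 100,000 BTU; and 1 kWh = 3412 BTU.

£1457.26

Heat load = 835 therm × 100,000 = 83,500,000 BTU
Gas: input = 83,500,000 / 0.79 = 105,696,203 BTU = 1,057 therm → 1,057 × £2.24 = £2,367.59
Heat pump: 83,500,000 BTU / 3412 = 24,470 kWh heat; / 2.57 = 9,522 kWh in → × £0.0956 = £910.34
Difference = |£2,367.59 − £910.34| = £1,457.26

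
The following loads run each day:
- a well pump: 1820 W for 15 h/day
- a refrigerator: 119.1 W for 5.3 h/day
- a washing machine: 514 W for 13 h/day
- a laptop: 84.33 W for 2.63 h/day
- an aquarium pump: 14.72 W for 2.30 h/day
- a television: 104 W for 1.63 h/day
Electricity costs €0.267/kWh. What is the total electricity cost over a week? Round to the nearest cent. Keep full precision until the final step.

well pump: 1820 W × 15 h × 7 d = 191,100 Wh = 191.1 kWh
refrigerator: 119.1 W × 5.3 h × 7 d = 4,419 Wh = 4.419 kWh
washing machine: 514 W × 13 h × 7 d = 46,774 Wh = 46.77 kWh
laptop: 84.33 W × 2.63 h × 7 d = 1,553 Wh = 1.553 kWh
aquarium pump: 14.72 W × 2.30 h × 7 d = 237 Wh = 0.237 kWh
television: 104 W × 1.63 h × 7 d = 1,187 Wh = 1.187 kWh
Total energy = 191.1 + 4.419 + 46.77 + 1.553 + 0.237 + 1.187 = 245.3 kWh
Cost = 245.3 kWh × €0.267 = €65.49

€65.49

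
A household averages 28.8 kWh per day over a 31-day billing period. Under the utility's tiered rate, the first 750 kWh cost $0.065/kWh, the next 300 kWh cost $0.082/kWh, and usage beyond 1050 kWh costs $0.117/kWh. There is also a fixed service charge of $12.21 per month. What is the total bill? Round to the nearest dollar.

$73

Usage = 28.8 kWh/day × 31 days = 892.8 kWh
First 750 kWh × $0.065 = $48.75
Next 142.8 kWh × $0.082 = $11.71
Remaining tier: 0 kWh (not reached)
Energy charge = $60.46; + service $12.21 = $72.67 ≈ $73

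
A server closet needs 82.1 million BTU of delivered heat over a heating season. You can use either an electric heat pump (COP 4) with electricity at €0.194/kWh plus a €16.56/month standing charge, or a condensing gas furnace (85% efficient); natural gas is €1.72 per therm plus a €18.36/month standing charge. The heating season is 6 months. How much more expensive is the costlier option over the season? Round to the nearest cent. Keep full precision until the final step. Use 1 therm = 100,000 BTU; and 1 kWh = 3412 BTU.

Heat load = 82.1 × 10⁶ BTU = 82,100,000 BTU
Gas: input = 82,100,000 / 0.85 = 96,588,235 BTU = 965.9 therm → 965.9 × €1.72 = €1,661.32; + 6 × €18.36 standing = €1,771.48
Heat pump: 82,100,000 BTU / 3412 = 24,060 kWh heat; / 4 = 6,016 kWh in → × €0.194 = €1,167.01; + 6 × €16.56 standing = €1,266.37
Difference = |€1,771.48 − €1,266.37| = €505.10

€505.10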